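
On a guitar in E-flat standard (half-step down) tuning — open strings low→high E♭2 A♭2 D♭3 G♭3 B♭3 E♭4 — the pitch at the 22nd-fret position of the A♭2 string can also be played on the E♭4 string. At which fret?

A♭2 at fret 22 is A♭2 + 22 semitones = G♭4.
The open E♭4 string is 19 semitones above the open A♭2, so the same pitch on the E♭4 string lies at fret 22 − 19 = 3.

3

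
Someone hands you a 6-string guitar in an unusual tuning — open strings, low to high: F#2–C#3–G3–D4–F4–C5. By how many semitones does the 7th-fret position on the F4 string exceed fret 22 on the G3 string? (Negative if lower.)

F4 at fret 7 → C5 (MIDI 72); G3 at fret 22 → F5 (MIDI 77).
72 − 77 = -5, so the two pitches are 5 semitones apart.

-5 semitones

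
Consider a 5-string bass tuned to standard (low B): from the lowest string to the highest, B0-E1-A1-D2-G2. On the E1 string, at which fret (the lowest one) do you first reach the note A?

5

From E1, count semitones up the chromatic scale until reaching A: E–F–F#–G–G#–A — 5 steps.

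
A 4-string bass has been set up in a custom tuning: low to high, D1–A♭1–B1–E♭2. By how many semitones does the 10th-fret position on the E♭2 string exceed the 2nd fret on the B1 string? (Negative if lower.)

E♭2 at fret 10 → D♭3 (MIDI 49); B1 at fret 2 → D♭2 (MIDI 37).
49 − 37 = 12, so the two pitches are 12 semitones apart.

12 semitones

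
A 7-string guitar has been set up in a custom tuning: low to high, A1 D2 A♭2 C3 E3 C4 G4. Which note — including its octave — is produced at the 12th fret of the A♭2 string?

A♭3

The open A♭2 string plus 12 semitones: Ab–A–Bb–B–…–Gb–G–Ab.
The walk passes from B into C once, so the octave number goes from 2 to 3.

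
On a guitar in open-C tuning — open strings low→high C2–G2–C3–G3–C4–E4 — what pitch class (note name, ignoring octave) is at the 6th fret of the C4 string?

F♯

C4 is MIDI 60. Adding 6 gives 66; 66 mod 12 = 6, i.e. F♯.
(Equivalently spelled G♭.)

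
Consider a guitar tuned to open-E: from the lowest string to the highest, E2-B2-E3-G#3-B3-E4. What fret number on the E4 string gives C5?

C5 is 8 semitones above the open E4 (E–F–F#–G–G#–A–A#–B–C), so it sits at fret 8.

8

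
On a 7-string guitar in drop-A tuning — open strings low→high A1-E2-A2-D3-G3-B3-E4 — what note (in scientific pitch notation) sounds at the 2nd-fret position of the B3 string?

B3 is MIDI 59. Adding 2 gives 61, which is C#4.
(Equivalently spelled Db4.)

C#4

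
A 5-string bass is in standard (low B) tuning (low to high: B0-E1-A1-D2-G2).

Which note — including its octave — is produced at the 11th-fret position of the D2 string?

D2 is MIDI 38. Adding 11 gives 49, which is C#3.
(Equivalently spelled Db3.)

C#3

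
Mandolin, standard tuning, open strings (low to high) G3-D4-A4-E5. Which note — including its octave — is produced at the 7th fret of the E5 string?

The open E5 string plus 7 semitones: E–F–F#–G–G#–A–A#–B.
No B→C boundary is crossed, so the octave stays at 5.

B5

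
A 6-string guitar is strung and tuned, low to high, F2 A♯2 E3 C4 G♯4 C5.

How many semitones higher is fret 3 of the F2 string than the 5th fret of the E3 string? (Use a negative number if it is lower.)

F2 at fret 3 → G♯2 (MIDI 44); E3 at fret 5 → A3 (MIDI 57).
44 − 57 = -13, so the two pitches are 13 semitones apart.

-13 semitones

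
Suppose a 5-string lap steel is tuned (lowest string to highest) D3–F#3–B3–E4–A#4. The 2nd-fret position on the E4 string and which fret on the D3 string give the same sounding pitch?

16

Fret 2 on E4 is MIDI 64 + 2 = 66 (F#4). On the D3 string (open MIDI 50), that pitch is 66 − 50 = fret 16.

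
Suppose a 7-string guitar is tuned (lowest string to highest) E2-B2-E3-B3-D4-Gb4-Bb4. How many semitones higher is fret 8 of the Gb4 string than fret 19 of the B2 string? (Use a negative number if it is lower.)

Gb4 at fret 8 → D5 (MIDI 74); B2 at fret 19 → Gb4 (MIDI 66).
74 − 66 = 8, so the two pitches are 8 semitones apart.

8 semitones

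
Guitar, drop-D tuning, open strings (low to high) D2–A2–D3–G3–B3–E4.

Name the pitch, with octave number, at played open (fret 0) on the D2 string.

Fret 0 is the open string itself, so the pitch is just D2.

D2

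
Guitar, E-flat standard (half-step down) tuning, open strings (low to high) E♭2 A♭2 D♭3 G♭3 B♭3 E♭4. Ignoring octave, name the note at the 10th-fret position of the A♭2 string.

G♭

A♭2 is MIDI 44. Adding 10 gives 54; 54 mod 12 = 6, i.e. G♭.
(Equivalently spelled F♯.)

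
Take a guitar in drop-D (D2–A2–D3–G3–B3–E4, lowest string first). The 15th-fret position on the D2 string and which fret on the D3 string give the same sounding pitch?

3

D2 at fret 15 is D2 + 15 semitones = F3.
The open D3 string is 12 semitones above the open D2, so the same pitch on the D3 string lies at fret 15 − 12 = 3.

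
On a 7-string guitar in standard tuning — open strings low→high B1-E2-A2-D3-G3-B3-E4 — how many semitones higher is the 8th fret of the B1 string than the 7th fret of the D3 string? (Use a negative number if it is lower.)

B1 at fret 8 → G2 (MIDI 43); D3 at fret 7 → A3 (MIDI 57).
43 − 57 = -14, so the two pitches are 14 semitones apart.

-14 semitones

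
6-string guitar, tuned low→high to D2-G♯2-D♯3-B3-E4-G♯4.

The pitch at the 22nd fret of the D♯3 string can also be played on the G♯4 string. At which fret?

5

Fret 22 on D♯3 is MIDI 51 + 22 = 73 (C♯5). On the G♯4 string (open MIDI 68), that pitch is 73 − 68 = fret 5.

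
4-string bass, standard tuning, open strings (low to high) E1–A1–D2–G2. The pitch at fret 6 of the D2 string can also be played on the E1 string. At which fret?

D2 at fret 6 is D2 + 6 semitones = G♯2.
The open E1 string is 10 semitones below the open D2, so the same pitch on the E1 string lies at fret 6 + 10 = 16.

16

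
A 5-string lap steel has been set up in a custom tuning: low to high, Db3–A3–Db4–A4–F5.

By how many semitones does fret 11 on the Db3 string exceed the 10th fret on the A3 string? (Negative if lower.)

Db3 at fret 11 → C4 (MIDI 60); A3 at fret 10 → G4 (MIDI 67).
60 − 67 = -7, so the two pitches are 7 semitones apart.

-7 semitones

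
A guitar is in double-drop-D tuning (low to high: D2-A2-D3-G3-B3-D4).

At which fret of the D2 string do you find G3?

17

G3 is 17 semitones above the open D2 (D–D#–E–F–…–F–F#–G), so it sits at fret 17.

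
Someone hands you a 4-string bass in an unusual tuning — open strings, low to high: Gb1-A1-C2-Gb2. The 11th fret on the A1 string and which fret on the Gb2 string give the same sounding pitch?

Fret 11 on A1 is MIDI 33 + 11 = 44 (Ab2). On the Gb2 string (open MIDI 42), that pitch is 44 − 42 = fret 2.

2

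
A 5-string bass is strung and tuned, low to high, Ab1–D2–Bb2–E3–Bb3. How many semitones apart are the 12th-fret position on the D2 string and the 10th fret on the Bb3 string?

18 semitones

D2 at fret 12 → D3 (MIDI 50); Bb3 at fret 10 → Ab4 (MIDI 68).
50 − 68 = -18, so the two pitches are 18 semitones apart, with Ab4 the higher.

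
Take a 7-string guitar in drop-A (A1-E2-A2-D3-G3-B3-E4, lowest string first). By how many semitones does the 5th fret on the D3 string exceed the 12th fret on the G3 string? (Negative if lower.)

-12 semitones

D3 at fret 5 → G3 (MIDI 55); G3 at fret 12 → G4 (MIDI 67).
55 − 67 = -12, so the two pitches are 12 semitones apart.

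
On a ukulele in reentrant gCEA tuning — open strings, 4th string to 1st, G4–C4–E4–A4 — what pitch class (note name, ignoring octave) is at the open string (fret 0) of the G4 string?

Fret 0 is the open string itself, so the pitch is just G.

G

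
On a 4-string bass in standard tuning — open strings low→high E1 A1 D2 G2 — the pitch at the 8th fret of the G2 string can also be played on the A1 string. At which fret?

G2 at fret 8 is G2 + 8 semitones = D#3.
The open A1 string is 10 semitones below the open G2, so the same pitch on the A1 string lies at fret 8 + 10 = 18.

18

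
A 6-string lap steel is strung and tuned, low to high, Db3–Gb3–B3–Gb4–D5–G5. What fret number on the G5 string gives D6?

D6 is 7 semitones above the open G5 (G–Ab–A–Bb–B–C–Db–D), so it sits at fret 7.

7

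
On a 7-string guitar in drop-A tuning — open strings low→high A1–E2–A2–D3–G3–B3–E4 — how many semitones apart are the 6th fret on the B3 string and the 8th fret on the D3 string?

B3 at fret 6 → F4 (MIDI 65); D3 at fret 8 → A#3 (MIDI 58).
65 − 58 = 7, so the two pitches are 7 semitones apart, with F4 the higher.

7 semitones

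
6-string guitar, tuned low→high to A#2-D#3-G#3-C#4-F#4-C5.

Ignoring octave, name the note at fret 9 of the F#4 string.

D#

F#4 is MIDI 66. Adding 9 gives 75; 75 mod 12 = 3, i.e. D#.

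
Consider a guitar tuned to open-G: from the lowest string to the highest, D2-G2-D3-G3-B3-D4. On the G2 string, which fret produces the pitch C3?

C3 is 5 semitones above the open G2 (G–G#–A–A#–B–C), so it sits at fret 5.

5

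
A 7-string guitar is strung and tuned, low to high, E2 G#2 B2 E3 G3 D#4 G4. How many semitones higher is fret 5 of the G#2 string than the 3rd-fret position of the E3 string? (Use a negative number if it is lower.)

G#2 at fret 5 → C#3 (MIDI 49); E3 at fret 3 → G3 (MIDI 55).
49 − 55 = -6, so the two pitches are 6 semitones apart.

-6 semitones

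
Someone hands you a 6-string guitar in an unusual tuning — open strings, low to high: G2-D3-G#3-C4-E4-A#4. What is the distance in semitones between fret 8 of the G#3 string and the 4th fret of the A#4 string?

G#3 at fret 8 → E4 (MIDI 64); A#4 at fret 4 → D5 (MIDI 74).
64 − 74 = -10, so the two pitches are 10 semitones apart, with D5 the higher.

10 semitones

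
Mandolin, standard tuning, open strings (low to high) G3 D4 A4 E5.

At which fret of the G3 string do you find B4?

B4 is 16 semitones above the open G3 (G–G#–A–A#–…–A–A#–B), so it sits at fret 16.

16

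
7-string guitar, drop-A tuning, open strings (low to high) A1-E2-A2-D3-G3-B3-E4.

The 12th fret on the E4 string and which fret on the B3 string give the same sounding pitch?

Fret 12 on E4 is MIDI 64 + 12 = 76 (E5). On the B3 string (open MIDI 59), that pitch is 76 − 59 = fret 17.

17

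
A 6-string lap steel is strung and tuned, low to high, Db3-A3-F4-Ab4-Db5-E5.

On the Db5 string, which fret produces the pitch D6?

D6 is 13 semitones above the open Db5 (Db–D–Eb–E–…–C–Db–D), so it sits at fret 13.

13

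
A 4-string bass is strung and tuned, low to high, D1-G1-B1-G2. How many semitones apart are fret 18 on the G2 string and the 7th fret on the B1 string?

19 semitones

G2 at fret 18 → C#4 (MIDI 61); B1 at fret 7 → F#2 (MIDI 42).
61 − 42 = 19, so the two pitches are 19 semitones apart, with C#4 the higher.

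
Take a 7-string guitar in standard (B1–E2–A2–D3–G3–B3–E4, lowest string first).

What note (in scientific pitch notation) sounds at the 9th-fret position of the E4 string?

C#5

Each fret is one semitone, so E4 + 9 = C#5.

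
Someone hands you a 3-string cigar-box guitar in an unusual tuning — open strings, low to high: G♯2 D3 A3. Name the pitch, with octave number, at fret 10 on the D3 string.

The open D3 string plus 10 semitones: D–D#–E–F–…–A#–B–C.
The walk passes from B into C once, so the octave number goes from 3 to 4.

C4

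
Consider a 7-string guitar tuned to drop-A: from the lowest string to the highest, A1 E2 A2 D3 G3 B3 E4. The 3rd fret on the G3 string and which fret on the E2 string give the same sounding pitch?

G3 at fret 3 is G3 + 3 semitones = A#3.
The open E2 string is 15 semitones below the open G3, so the same pitch on the E2 string lies at fret 3 + 15 = 18.

18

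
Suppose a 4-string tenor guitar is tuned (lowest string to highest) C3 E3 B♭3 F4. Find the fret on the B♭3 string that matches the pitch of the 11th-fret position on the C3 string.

1

Fret 11 on C3 is MIDI 48 + 11 = 59 (B3). On the B♭3 string (open MIDI 58), that pitch is 59 − 58 = fret 1.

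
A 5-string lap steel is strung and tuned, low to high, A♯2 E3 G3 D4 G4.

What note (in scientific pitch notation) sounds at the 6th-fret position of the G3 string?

C♯4

G3 is MIDI 55. Adding 6 gives 61, which is C♯4.
(Equivalently spelled D♭4.)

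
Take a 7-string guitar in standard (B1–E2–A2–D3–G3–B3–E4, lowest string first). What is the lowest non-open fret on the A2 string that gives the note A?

12

From A2, count semitones up the chromatic scale until reaching A: A–A#–B–C–…–G–G#–A — 12 steps.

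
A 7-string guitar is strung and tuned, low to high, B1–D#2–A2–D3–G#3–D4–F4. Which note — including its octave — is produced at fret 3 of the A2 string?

Each fret is one semitone, so A2 + 3 = C3.

C3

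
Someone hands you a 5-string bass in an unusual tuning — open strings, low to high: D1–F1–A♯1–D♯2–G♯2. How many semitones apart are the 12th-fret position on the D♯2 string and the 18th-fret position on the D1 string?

D♯2 at fret 12 → D♯3 (MIDI 51); D1 at fret 18 → G♯2 (MIDI 44).
51 − 44 = 7, so the two pitches are 7 semitones apart, with D♯3 the higher.

7 semitones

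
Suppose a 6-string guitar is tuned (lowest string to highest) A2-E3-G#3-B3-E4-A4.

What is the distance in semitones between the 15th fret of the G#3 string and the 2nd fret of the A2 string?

24 semitones

G#3 at fret 15 → B4 (MIDI 71); A2 at fret 2 → B2 (MIDI 47).
71 − 47 = 24, so the two pitches are 24 semitones apart, with B4 the higher.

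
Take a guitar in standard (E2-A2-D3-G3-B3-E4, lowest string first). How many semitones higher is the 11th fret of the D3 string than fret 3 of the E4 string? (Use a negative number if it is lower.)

D3 at fret 11 → C#4 (MIDI 61); E4 at fret 3 → G4 (MIDI 67).
61 − 67 = -6, so the two pitches are 6 semitones apart.

-6 semitones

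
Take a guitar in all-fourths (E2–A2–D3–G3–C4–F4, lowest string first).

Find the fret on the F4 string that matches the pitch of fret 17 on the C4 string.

12

Fret 17 on C4 is MIDI 60 + 17 = 77 (F5). On the F4 string (open MIDI 65), that pitch is 77 − 65 = fret 12.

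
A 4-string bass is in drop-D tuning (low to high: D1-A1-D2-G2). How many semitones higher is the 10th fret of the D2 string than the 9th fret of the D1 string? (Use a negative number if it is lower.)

13 semitones

D2 at fret 10 → C3 (MIDI 48); D1 at fret 9 → B1 (MIDI 35).
48 − 35 = 13, so the two pitches are 13 semitones apart.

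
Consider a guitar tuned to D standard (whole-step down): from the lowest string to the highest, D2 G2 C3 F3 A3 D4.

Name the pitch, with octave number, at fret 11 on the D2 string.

C♯3

D2 is MIDI 38. Adding 11 gives 49, which is C♯3.
(Equivalently spelled D♭3.)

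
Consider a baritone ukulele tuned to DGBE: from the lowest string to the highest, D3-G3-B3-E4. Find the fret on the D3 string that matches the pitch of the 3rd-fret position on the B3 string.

Fret 3 on B3 is MIDI 59 + 3 = 62 (D4). On the D3 string (open MIDI 50), that pitch is 62 − 50 = fret 12.

12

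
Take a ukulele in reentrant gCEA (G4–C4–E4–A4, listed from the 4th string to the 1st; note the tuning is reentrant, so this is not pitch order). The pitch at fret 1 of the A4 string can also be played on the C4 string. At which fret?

10

Fret 1 on A4 is MIDI 69 + 1 = 70 (A#4). On the C4 string (open MIDI 60), that pitch is 70 − 60 = fret 10.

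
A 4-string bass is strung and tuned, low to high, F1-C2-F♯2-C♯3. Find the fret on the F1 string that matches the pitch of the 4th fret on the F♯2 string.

Fret 4 on F♯2 is MIDI 42 + 4 = 46 (A♯2). On the F1 string (open MIDI 29), that pitch is 46 − 29 = fret 17.

17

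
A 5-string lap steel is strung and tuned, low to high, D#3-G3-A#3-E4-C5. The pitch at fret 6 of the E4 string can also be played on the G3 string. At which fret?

E4 at fret 6 is E4 + 6 semitones = A#4.
The open G3 string is 9 semitones below the open E4, so the same pitch on the G3 string lies at fret 6 + 9 = 15.

15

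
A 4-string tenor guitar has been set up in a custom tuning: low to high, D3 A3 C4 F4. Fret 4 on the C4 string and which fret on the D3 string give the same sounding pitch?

Fret 4 on C4 is MIDI 60 + 4 = 64 (E4). On the D3 string (open MIDI 50), that pitch is 64 − 50 = fret 14.

14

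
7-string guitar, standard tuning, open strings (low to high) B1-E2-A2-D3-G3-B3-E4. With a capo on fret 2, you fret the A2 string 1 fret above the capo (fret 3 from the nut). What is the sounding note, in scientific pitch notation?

The capo raises the open A2 by 2 semitones to B2; fretting 1 more gives A2 + 2 + 1 = A2 + 3 semitones = C3.

C3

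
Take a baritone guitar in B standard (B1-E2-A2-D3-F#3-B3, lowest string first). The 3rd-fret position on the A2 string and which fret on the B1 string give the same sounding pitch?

Fret 3 on A2 is MIDI 45 + 3 = 48 (C3). On the B1 string (open MIDI 35), that pitch is 48 − 35 = fret 13.

13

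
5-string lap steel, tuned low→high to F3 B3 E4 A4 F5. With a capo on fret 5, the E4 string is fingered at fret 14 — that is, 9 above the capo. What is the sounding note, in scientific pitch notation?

F♯5

The capo raises the open E4 by 5 semitones to A4; fretting 9 more gives E4 + 5 + 9 = E4 + 14 semitones = F♯5.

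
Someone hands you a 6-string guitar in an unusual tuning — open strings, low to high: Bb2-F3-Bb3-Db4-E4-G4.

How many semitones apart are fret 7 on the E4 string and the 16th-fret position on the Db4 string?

E4 at fret 7 → B4 (MIDI 71); Db4 at fret 16 → F5 (MIDI 77).
71 − 77 = -6, so the two pitches are 6 semitones apart, with F5 the higher.

6 semitones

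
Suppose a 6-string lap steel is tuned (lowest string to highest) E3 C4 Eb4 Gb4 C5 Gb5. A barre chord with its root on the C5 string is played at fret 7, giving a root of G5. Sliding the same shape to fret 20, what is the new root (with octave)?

Ab6

Moving from fret 7 to fret 20 shifts the root by 13 semitones.
G5 up 13 semitones is Ab6.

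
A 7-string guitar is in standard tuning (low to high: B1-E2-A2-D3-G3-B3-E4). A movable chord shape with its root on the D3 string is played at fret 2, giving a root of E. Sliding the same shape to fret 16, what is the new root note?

Moving from fret 2 to fret 16 shifts the root by 14 semitones.
E up 14 semitones is F#.

F#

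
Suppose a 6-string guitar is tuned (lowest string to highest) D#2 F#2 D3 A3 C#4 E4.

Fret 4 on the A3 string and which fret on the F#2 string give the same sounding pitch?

Fret 4 on A3 is MIDI 57 + 4 = 61 (C#4). On the F#2 string (open MIDI 42), that pitch is 61 − 42 = fret 19.

19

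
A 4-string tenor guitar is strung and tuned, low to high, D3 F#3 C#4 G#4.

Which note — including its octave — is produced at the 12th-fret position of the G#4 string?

G#5

Each fret is one semitone, so G#4 + 12 = G#5.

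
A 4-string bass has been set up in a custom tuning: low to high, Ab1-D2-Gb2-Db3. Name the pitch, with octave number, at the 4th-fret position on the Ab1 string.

C2

Ab1 is MIDI 32. Adding 4 gives 36, which is C2.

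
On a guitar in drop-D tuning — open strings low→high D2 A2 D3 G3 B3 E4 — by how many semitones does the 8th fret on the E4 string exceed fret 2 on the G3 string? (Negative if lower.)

15 semitones

E4 at fret 8 → C5 (MIDI 72); G3 at fret 2 → A3 (MIDI 57).
72 − 57 = 15, so the two pitches are 15 semitones apart.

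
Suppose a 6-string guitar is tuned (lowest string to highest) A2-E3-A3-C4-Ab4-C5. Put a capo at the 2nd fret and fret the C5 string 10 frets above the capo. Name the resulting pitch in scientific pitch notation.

C6

The capo raises the open C5 by 2 semitones to D5; fretting 10 more gives C5 + 2 + 10 = C5 + 12 semitones = C6.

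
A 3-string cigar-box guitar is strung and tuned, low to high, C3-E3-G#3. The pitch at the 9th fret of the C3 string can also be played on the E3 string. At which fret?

C3 at fret 9 is C3 + 9 semitones = A3.
The open E3 string is 4 semitones above the open C3, so the same pitch on the E3 string lies at fret 9 − 4 = 5.

5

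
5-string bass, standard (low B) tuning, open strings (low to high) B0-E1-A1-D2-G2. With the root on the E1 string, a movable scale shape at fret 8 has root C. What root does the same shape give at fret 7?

Moving from fret 8 to fret 7 shifts the root by -1 semitone.
C down 1 semitone is B.

B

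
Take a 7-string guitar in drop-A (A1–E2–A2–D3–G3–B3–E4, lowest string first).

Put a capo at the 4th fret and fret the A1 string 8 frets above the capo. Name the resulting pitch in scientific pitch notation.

A2

The capo raises the open A1 by 4 semitones to C#2; fretting 8 more gives A1 + 4 + 8 = A1 + 12 semitones = A2.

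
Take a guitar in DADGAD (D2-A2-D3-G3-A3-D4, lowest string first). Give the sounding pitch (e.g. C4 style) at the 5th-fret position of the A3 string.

D4

Each fret is one semitone, so A3 + 5 = D4.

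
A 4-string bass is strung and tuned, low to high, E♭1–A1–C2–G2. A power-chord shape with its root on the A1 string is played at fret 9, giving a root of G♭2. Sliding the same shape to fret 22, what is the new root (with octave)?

Moving from fret 9 to fret 22 shifts the root by 13 semitones.
G♭2 up 13 semitones is G3.

G3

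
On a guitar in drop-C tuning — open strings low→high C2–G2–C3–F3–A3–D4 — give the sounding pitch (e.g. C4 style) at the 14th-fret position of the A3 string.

Each fret is one semitone, so A3 + 14 = B4.

B4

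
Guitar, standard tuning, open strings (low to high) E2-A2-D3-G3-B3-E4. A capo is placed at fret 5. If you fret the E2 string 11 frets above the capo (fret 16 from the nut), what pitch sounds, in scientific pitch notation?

The capo raises the open E2 by 5 semitones to A2; fretting 11 more gives E2 + 5 + 11 = E2 + 16 semitones = G#3.

G#3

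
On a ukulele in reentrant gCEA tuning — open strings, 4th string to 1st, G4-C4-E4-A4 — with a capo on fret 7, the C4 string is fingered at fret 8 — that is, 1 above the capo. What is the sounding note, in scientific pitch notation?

G#4

The capo raises the open C4 by 7 semitones to G4; fretting 1 more gives C4 + 7 + 1 = C4 + 8 semitones = G#4.
(Also written Ab.)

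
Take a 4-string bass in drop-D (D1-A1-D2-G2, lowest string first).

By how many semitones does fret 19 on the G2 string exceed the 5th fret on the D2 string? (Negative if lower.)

G2 at fret 19 → D4 (MIDI 62); D2 at fret 5 → G2 (MIDI 43).
62 − 43 = 19, so the two pitches are 19 semitones apart.

19 semitones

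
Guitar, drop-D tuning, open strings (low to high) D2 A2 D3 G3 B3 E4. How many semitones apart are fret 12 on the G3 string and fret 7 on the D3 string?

G3 at fret 12 → G4 (MIDI 67); D3 at fret 7 → A3 (MIDI 57).
67 − 57 = 10, so the two pitches are 10 semitones apart, with G4 the higher.

10 semitones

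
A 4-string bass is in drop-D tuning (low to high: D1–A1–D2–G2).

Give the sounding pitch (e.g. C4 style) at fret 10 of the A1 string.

G2

A1 is MIDI 33. Adding 10 gives 43, which is G2.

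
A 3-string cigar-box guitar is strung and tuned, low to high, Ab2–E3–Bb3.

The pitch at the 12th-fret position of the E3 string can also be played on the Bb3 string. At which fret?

6

E3 at fret 12 is E3 + 12 semitones = E4.
The open Bb3 string is 6 semitones above the open E3, so the same pitch on the Bb3 string lies at fret 12 − 6 = 6.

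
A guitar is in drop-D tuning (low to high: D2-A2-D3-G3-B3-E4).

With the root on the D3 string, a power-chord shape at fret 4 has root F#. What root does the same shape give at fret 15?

Moving from fret 4 to fret 15 shifts the root by 11 semitones.
F# up 11 semitones is F.

F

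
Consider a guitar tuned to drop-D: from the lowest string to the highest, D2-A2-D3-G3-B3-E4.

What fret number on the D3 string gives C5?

C5 is 22 semitones above the open D3 (D–D#–E–F–…–A#–B–C), so it sits at fret 22.

22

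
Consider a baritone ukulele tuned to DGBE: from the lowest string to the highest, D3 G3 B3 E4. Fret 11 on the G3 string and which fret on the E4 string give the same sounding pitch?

G3 at fret 11 is G3 + 11 semitones = F♯4.
The open E4 string is 9 semitones above the open G3, so the same pitch on the E4 string lies at fret 11 − 9 = 2.

2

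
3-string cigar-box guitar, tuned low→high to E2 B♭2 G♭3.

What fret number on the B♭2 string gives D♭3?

D♭3 is 3 semitones above the open B♭2 (Bb–B–C–Db), so it sits at fret 3.

3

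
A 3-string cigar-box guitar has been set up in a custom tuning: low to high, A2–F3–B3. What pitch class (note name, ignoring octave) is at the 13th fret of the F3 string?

Each fret is one semitone, so F3 + 13 = Gb.
(Equivalently spelled F#.)

Gb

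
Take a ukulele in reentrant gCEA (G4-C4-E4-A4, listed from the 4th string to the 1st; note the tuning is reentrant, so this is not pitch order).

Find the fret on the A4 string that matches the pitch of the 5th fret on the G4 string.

G4 at fret 5 is G4 + 5 semitones = C5.
The open A4 string is 2 semitones above the open G4, so the same pitch on the A4 string lies at fret 5 − 2 = 3.

3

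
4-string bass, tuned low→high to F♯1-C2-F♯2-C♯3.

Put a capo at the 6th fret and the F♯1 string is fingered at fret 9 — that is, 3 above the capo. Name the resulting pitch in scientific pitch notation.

D♯2

The capo raises the open F♯1 by 6 semitones to C2; fretting 3 more gives F♯1 + 6 + 3 = F♯1 + 9 semitones = D♯2.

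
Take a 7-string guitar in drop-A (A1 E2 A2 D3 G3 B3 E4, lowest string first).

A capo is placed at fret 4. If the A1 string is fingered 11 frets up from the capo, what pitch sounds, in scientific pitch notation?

C3

The capo raises the open A1 by 4 semitones to C#2; fretting 11 more gives A1 + 4 + 11 = A1 + 15 semitones = C3.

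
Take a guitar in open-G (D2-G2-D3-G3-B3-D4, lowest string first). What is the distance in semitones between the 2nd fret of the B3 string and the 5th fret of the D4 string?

B3 at fret 2 → C#4 (MIDI 61); D4 at fret 5 → G4 (MIDI 67).
61 − 67 = -6, so the two pitches are 6 semitones apart, with G4 the higher.

6 semitones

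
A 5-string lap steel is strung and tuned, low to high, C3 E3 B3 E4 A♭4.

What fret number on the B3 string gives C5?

13

C5 is 13 semitones above the open B3 (B–C–Db–D–…–Bb–B–C), so it sits at fret 13.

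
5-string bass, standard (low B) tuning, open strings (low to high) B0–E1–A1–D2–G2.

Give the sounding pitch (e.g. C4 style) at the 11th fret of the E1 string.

D#2

E1 is MIDI 28. Adding 11 gives 39, which is D#2.
(Equivalently spelled Eb2.)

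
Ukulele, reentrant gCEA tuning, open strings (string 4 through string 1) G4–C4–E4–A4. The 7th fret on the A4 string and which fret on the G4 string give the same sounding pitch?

Fret 7 on A4 is MIDI 69 + 7 = 76 (E5). On the G4 string (open MIDI 67), that pitch is 76 − 67 = fret 9.

9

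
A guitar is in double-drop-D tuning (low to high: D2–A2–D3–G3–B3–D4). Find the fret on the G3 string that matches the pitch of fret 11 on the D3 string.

6

Fret 11 on D3 is MIDI 50 + 11 = 61 (C♯4). On the G3 string (open MIDI 55), that pitch is 61 − 55 = fret 6.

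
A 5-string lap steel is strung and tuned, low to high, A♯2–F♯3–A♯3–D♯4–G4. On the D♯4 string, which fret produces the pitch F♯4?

F♯4 is 3 semitones above the open D♯4 (D#–E–F–F#), so it sits at fret 3.

3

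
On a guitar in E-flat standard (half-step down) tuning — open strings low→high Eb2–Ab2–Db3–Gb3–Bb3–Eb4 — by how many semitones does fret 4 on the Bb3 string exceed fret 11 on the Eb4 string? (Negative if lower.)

-12 semitones

Bb3 at fret 4 → D4 (MIDI 62); Eb4 at fret 11 → D5 (MIDI 74).
62 − 74 = -12, so the two pitches are 12 semitones apart.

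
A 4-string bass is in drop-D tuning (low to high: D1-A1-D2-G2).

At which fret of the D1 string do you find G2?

G2 is 17 semitones above the open D1 (D–D#–E–F–…–F–F#–G), so it sits at fret 17.

17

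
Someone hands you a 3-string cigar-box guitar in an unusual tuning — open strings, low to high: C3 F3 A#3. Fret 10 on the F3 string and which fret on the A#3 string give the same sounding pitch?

5

F3 at fret 10 is F3 + 10 semitones = D#4.
The open A#3 string is 5 semitones above the open F3, so the same pitch on the A#3 string lies at fret 10 − 5 = 5.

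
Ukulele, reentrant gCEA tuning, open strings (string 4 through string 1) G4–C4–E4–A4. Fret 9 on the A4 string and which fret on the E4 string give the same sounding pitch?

14

A4 at fret 9 is A4 + 9 semitones = F♯5.
The open E4 string is 5 semitones below the open A4, so the same pitch on the E4 string lies at fret 9 + 5 = 14.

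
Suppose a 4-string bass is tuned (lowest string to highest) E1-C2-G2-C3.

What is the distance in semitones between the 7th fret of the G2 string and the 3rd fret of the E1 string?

G2 at fret 7 → D3 (MIDI 50); E1 at fret 3 → G1 (MIDI 31).
50 − 31 = 19, so the two pitches are 19 semitones apart, with D3 the higher.

19 semitones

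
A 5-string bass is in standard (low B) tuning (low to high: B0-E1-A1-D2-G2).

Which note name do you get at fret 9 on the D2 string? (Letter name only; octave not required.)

B

D2 is MIDI 38. Adding 9 gives 47; 47 mod 12 = 11, i.e. B.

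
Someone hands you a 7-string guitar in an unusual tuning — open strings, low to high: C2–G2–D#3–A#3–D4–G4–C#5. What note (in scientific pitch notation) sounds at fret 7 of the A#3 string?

F4

Each fret is one semitone, so A#3 + 7 = F4.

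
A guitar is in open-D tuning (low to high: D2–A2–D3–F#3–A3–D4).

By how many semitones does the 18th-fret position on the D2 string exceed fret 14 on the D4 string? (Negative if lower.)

D2 at fret 18 → G#3 (MIDI 56); D4 at fret 14 → E5 (MIDI 76).
56 − 76 = -20, so the two pitches are 20 semitones apart.

-20 semitones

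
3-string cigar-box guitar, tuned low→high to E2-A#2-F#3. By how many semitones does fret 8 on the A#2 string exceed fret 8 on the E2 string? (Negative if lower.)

A#2 at fret 8 → F#3 (MIDI 54); E2 at fret 8 → C3 (MIDI 48).
54 − 48 = 6, so the two pitches are 6 semitones apart.

6 semitones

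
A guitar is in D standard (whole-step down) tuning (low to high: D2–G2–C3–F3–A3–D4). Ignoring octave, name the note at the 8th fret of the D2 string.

Each fret is one semitone, so D2 + 8 = A#.

A#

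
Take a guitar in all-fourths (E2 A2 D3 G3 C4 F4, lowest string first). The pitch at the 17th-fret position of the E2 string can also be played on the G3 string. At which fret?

2

Fret 17 on E2 is MIDI 40 + 17 = 57 (A3). On the G3 string (open MIDI 55), that pitch is 57 − 55 = fret 2.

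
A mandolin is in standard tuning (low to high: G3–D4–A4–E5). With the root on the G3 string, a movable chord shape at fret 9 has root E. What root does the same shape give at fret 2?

A

Moving from fret 9 to fret 2 shifts the root by -7 semitones.
E down 7 semitones is A.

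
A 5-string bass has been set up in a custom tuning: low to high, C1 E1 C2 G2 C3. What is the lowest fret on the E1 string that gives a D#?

11

From E1, count semitones up the chromatic scale until reaching D#: E–F–F#–G–…–C#–D–D# — 11 steps.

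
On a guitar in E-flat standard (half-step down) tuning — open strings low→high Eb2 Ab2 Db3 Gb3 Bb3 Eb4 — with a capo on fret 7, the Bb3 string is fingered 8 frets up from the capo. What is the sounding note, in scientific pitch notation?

Db5

The capo raises the open Bb3 by 7 semitones to F4; fretting 8 more gives Bb3 + 7 + 8 = Bb3 + 15 semitones = Db5.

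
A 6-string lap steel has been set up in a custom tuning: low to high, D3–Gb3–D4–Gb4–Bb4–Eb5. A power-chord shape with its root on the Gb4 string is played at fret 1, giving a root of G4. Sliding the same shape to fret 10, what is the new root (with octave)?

Moving from fret 1 to fret 10 shifts the root by 9 semitones.
G4 up 9 semitones is E5.

E5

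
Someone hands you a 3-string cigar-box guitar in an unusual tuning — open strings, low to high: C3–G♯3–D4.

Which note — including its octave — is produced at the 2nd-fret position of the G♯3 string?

The open G♯3 string plus 2 semitones: G#–A–A#.
No B→C boundary is crossed, so the octave stays at 3.
(Equivalently spelled B♭3.)

A♯3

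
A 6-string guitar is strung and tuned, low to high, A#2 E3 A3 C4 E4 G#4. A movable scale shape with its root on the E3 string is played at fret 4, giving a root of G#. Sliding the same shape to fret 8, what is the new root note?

Moving from fret 4 to fret 8 shifts the root by 4 semitones.
G# up 4 semitones is C.

C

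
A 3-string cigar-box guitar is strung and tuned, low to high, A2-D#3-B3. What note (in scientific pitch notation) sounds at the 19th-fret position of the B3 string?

F#5

B3 is MIDI 59. Adding 19 gives 78, which is F#5.
(Equivalently spelled Gb5.)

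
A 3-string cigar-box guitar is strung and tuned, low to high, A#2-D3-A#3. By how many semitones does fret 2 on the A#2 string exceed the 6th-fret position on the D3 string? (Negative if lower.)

A#2 at fret 2 → C3 (MIDI 48); D3 at fret 6 → G#3 (MIDI 56).
48 − 56 = -8, so the two pitches are 8 semitones apart.

-8 semitones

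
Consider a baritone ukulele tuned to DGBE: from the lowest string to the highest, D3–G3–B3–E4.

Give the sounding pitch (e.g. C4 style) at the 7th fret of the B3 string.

The open B3 string plus 7 semitones: B–C–C#–D–D#–E–F–F#.
The walk passes from B into C once, so the octave number goes from 3 to 4.
(Equivalently spelled Gb4.)

F#4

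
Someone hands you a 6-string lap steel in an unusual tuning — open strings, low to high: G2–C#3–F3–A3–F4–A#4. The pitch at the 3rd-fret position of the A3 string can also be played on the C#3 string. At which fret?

A3 at fret 3 is A3 + 3 semitones = C4.
The open C#3 string is 8 semitones below the open A3, so the same pitch on the C#3 string lies at fret 3 + 8 = 11.

11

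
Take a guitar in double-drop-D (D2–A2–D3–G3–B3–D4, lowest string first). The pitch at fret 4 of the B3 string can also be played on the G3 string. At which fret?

B3 at fret 4 is B3 + 4 semitones = D♯4.
The open G3 string is 4 semitones below the open B3, so the same pitch on the G3 string lies at fret 4 + 4 = 8.

8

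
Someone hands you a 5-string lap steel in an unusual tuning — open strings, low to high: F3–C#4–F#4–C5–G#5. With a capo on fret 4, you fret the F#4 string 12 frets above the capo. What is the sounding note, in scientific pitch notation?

A#5

The capo raises the open F#4 by 4 semitones to A#4; fretting 12 more gives F#4 + 4 + 12 = F#4 + 16 semitones = A#5.
(Also written Bb.)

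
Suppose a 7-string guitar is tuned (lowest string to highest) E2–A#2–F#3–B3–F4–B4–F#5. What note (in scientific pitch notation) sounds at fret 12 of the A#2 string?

A#3

Each fret is one semitone, so A#2 + 12 = A#3.
(Equivalently spelled Bb3.)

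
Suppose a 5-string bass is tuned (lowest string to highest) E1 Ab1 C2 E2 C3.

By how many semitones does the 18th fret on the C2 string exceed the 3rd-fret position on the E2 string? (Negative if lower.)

11 semitones

C2 at fret 18 → Gb3 (MIDI 54); E2 at fret 3 → G2 (MIDI 43).
54 − 43 = 11, so the two pitches are 11 semitones apart.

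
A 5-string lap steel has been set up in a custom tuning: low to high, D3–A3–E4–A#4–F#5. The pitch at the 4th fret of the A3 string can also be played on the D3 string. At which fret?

11

Fret 4 on A3 is MIDI 57 + 4 = 61 (C#4). On the D3 string (open MIDI 50), that pitch is 61 − 50 = fret 11.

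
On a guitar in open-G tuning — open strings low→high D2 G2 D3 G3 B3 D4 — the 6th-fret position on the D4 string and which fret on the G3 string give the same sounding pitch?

Fret 6 on D4 is MIDI 62 + 6 = 68 (G♯4). On the G3 string (open MIDI 55), that pitch is 68 − 55 = fret 13.

13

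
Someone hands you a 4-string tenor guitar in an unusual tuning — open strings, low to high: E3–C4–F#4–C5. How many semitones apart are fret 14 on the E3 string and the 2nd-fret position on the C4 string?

E3 at fret 14 → F#4 (MIDI 66); C4 at fret 2 → D4 (MIDI 62).
66 − 62 = 4, so the two pitches are 4 semitones apart, with F#4 the higher.

4 semitones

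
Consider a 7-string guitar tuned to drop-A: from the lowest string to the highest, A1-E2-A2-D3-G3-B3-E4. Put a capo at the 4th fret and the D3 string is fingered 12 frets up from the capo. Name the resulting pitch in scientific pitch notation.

The capo raises the open D3 by 4 semitones to F#3; fretting 12 more gives D3 + 4 + 12 = D3 + 16 semitones = F#4.

F#4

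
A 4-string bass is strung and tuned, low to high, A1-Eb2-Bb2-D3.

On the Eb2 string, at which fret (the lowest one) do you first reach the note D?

From Eb2, count semitones up the chromatic scale until reaching D: Eb–E–F–Gb–…–C–Db–D — 11 steps.

11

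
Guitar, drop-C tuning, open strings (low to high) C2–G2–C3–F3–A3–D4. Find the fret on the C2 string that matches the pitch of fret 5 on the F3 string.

Fret 5 on F3 is MIDI 53 + 5 = 58 (A♯3). On the C2 string (open MIDI 36), that pitch is 58 − 36 = fret 22.

22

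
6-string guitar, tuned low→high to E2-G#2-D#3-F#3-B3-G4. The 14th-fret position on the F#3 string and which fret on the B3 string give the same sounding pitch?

9

Fret 14 on F#3 is MIDI 54 + 14 = 68 (G#4). On the B3 string (open MIDI 59), that pitch is 68 − 59 = fret 9.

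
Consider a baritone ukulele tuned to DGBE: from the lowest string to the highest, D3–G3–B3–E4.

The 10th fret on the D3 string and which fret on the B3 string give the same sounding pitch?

1

D3 at fret 10 is D3 + 10 semitones = C4.
The open B3 string is 9 semitones above the open D3, so the same pitch on the B3 string lies at fret 10 − 9 = 1.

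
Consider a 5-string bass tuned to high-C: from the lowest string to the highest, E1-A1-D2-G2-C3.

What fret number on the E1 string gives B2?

19

B2 is 19 semitones above the open E1 (E–F–F#–G–…–A–A#–B), so it sits at fret 19.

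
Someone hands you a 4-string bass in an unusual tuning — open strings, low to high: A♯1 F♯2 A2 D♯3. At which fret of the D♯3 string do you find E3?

1

E3 is 1 semitone above the open D♯3 (D#–E), so it sits at fret 1.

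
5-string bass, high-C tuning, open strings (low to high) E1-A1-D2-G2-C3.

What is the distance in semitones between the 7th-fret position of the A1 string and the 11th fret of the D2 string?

A1 at fret 7 → E2 (MIDI 40); D2 at fret 11 → C#3 (MIDI 49).
40 − 49 = -9, so the two pitches are 9 semitones apart, with C#3 the higher.

9 semitones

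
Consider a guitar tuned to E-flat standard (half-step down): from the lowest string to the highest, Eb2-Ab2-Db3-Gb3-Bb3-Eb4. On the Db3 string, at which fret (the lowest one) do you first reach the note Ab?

From Db3, count semitones up the chromatic scale until reaching Ab: Db–D–Eb–E–F–Gb–G–Ab — 7 steps.

7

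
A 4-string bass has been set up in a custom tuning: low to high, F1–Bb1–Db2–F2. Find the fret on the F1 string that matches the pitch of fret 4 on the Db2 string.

Db2 at fret 4 is Db2 + 4 semitones = F2.
The open F1 string is 8 semitones below the open Db2, so the same pitch on the F1 string lies at fret 4 + 8 = 12.

12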